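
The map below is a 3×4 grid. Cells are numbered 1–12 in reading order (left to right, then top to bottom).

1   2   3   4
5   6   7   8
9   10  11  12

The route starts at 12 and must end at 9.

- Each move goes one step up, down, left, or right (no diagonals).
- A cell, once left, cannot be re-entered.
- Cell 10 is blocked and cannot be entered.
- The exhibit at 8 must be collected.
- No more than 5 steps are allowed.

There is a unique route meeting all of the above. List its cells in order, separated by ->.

12 -> 8 -> 7 -> 6 -> 5 -> 9

The budget equals the shortest possible length, so every move has to be on a shortest route through the required cells.
Route from 12: up to 8, 3× left (reaching 5), down to 9 — 5 moves in all.
Check: all required cells visited; 5 ≤ 5 moves.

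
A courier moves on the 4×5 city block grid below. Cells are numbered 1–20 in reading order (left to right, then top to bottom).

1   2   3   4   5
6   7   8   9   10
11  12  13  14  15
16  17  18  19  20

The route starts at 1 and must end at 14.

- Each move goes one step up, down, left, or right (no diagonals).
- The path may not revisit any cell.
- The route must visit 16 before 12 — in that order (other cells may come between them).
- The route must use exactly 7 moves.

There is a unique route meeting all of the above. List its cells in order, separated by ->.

1 -> 6 -> 11 -> 16 -> 17 -> 12 -> 13 -> 14

The waypoints must appear in the order 16, 12, with no cell reused.
Route from 1: down 3 to 16, right 1 to 17, up 1 to 12, right 2 to 14 — 7 moves in all.
Check: order respected (16 at step 3, 12 at step 5); 7 moves as required.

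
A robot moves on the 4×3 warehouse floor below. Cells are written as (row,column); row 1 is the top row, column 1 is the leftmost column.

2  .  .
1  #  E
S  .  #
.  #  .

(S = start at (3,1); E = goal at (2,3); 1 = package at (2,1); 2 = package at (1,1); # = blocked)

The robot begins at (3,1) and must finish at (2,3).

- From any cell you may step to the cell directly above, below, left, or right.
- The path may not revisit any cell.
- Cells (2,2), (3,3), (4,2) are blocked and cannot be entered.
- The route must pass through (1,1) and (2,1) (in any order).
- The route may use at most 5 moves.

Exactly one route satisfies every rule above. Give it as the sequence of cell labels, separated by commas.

(3,1), (2,1), (1,1), (1,2), (1,3), (2,3)

The 5-move cap with required stops at (1,1), (2,1) leaves no slack for detours.
Route from (3,1): up 2 to (1,1), right 2 to (1,3), down 1 to (2,3) — 5 moves in all.
Check: all required cells visited; 5 ≤ 5 moves.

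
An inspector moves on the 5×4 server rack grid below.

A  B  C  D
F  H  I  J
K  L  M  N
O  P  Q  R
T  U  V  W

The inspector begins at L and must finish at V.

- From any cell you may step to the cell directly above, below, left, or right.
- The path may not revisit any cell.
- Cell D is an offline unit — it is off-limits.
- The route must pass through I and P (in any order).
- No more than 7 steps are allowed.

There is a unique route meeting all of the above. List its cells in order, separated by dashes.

L - H - I - M - Q - P - U - V

The budget equals the shortest possible length, so every move has to be on a shortest route through the required cells.
Route from L: up 1 to H, right 1 to I, down 2 to Q, left 1 to P, down 1 to U, right 1 to V — 7 moves in all.
Check: all required cells visited; 7 ≤ 7 moves.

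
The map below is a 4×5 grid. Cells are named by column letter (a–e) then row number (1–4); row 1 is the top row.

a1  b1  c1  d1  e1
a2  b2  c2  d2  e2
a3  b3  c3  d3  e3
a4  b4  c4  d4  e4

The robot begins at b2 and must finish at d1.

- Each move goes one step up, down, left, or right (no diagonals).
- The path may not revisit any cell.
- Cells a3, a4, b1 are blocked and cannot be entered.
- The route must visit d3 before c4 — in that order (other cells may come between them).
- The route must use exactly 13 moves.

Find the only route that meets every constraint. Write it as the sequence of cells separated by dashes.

The waypoints must appear in the order d3, c4, with no cell reused.
Route from b2: right 2 to d2, down 1 to d3, left 2 to b3, down 1 to b4, right 3 to e4, up 3 to e1, left 1 to d1 — 13 moves in all.
Check: order respected (d3 at step 3, c4 at step 7); 13 moves as required.

b2 - c2 - d2 - d3 - c3 - b3 - b4 - c4 - d4 - e4 - e3 - e2 - e1 - d1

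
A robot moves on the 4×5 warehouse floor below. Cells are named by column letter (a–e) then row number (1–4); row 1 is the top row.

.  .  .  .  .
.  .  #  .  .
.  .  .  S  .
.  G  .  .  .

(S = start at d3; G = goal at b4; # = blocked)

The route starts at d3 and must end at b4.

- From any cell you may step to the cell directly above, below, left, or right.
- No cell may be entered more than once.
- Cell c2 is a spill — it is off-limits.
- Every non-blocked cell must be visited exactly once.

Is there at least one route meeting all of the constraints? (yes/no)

no

Colour the cells like a checkerboard: each orthogonal step flips colour, so a Hamiltonian route alternates colours. Here there are 10 cells of one colour and 9 of the other, with start on the opposite colour to the goal — the counts and endpoints can't be arranged into an alternating sequence of length 19, so no Hamiltonian route exists.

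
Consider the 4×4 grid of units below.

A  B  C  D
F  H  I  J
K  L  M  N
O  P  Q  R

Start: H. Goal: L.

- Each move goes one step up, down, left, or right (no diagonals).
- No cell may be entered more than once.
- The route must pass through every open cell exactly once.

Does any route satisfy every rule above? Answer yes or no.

yes

One route that works: H → B → A → F → K → O → P → Q → R → N → J → D → C → I → M → L.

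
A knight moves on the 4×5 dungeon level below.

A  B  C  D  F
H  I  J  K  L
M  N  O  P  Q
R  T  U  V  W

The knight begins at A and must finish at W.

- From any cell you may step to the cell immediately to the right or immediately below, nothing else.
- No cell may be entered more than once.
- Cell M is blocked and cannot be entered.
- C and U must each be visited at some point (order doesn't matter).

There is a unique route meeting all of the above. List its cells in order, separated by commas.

A, B, C, J, O, U, V, W

Moves only go right or down, so the column and row indices never decrease.
Route from A: 2× right (reaching C), 3× down (reaching U), 2× right (reaching W) — 7 moves in all.
Check: all required cells visited.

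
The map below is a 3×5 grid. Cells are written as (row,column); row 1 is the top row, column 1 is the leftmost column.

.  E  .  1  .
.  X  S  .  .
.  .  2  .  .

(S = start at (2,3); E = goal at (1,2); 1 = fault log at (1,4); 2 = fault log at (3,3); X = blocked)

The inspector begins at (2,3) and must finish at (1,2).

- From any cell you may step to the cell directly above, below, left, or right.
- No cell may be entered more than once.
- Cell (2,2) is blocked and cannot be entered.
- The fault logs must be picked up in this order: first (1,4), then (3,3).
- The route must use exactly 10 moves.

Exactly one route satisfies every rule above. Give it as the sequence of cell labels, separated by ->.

The waypoints must appear in the order (1,4), (3,3), with no cell reused.
Route from (2,3): up to (1,3), right to (1,4), 2× down (reaching (3,4)), 3× left (reaching (3,1)), 2× up (reaching (1,1)), right to (1,2) — 10 moves in all.
Check: order respected (1 at step 2, 2 at step 5); 10 moves as required.

(2,3) -> (1,3) -> (1,4) -> (2,4) -> (3,4) -> (3,3) -> (3,2) -> (3,1) -> (2,1) -> (1,1) -> (1,2)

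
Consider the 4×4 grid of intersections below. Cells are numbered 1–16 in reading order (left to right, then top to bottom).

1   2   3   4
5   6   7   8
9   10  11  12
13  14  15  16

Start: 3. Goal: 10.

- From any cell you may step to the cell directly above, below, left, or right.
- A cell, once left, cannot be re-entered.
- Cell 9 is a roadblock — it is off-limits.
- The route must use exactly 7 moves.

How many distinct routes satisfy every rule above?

12

Need simple routes of exactly 7 moves from 3 to 10 (Manhattan distance 3, so 2 moves are spent on a detour and 2 undoing it).
Branch systematically from the start, pruning whenever the remaining move budget drops below the Manhattan distance to 10 or differs from it in parity. Grouping the completions by first move — via 7: 4; via 2: 3; via 4: 5 — and summing: 4 + 3 + 5 = 12.
That gives 12 routes.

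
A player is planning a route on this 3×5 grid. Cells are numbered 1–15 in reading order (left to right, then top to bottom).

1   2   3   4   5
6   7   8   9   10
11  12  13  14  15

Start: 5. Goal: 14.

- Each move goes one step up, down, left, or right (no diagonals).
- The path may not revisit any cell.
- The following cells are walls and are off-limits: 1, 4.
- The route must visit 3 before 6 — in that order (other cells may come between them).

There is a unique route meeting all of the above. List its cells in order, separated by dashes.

The waypoints must appear in the order 3, 6, with no cell reused.
Route from 5: down to 10, 2× left (reaching 8), up to 3, left to 2, down to 7, left to 6, down to 11, 3× right (reaching 14) — 11 moves in all.
Check: order respected (3 at step 4, 6 at step 7).

5 - 10 - 9 - 8 - 3 - 2 - 7 - 6 - 11 - 12 - 13 - 14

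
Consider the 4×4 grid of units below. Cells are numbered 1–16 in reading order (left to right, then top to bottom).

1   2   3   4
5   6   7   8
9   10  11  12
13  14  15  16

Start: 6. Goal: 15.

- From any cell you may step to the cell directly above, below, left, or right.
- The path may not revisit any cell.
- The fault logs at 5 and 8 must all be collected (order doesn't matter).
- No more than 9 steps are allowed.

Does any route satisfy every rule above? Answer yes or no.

One route that works: 6 → 5 → 1 → 2 → 3 → 7 → 8 → 12 → 16 → 15.

yes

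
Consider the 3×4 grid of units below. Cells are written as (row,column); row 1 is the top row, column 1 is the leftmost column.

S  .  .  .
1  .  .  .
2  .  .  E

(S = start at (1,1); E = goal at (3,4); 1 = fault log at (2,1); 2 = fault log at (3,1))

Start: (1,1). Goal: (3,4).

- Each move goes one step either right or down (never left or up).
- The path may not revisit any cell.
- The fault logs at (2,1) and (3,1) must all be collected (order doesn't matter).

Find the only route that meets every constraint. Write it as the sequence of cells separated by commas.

(1,1), (2,1), (3,1), (3,2), (3,3), (3,4)

Moves only go right or down, so the column and row indices never decrease.
Route from (1,1): down 2 to (3,1), right 3 to (3,4) — 5 moves in all.
Check: all required cells visited.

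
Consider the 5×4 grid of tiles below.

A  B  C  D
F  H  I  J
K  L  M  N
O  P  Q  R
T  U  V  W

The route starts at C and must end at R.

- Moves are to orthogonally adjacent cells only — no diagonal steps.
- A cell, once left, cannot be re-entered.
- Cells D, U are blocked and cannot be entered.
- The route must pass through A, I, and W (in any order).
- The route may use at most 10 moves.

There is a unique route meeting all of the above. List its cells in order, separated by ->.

The 10-move cap with required stops at A, I, W leaves no slack for detours.
Route from C: left 2 to A, down 1 to F, right 2 to I, down 3 to V, right 1 to W, up 1 to R — 10 moves in all.
Check: all required cells visited; 10 ≤ 10 moves.

C -> B -> A -> F -> H -> I -> M -> Q -> V -> W -> R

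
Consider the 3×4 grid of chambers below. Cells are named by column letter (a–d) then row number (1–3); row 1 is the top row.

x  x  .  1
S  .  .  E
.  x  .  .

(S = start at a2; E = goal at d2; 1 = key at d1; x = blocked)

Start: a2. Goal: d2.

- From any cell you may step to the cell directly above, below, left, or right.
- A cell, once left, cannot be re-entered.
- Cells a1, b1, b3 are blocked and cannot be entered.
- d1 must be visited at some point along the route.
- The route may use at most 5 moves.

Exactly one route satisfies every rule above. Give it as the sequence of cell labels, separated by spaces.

a2 b2 c2 c1 d1 d2

The 5-move cap with required stops at d1 leaves no slack for detours.
Route from a2: right 2 to c2, up 1 to c1, right 1 to d1, down 1 to d2 — 5 moves in all.
Check: all required cells visited; 5 ≤ 5 moves.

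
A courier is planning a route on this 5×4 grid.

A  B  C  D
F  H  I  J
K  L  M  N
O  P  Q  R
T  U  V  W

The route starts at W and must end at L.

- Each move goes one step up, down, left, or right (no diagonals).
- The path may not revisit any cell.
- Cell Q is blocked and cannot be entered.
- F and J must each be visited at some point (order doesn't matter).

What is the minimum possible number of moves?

8

Any route passes through F and J in some order between W and L. Summing Manhattan distances along each leg and taking the cheapest ordering (W → J → F → L) gives a lower bound of 3 + 3 + 2 = 8 moves.
A route of 8 moves achieves this: W → R → N → J → I → H → F → K → L.
Since 8 matches the lower bound, it is optimal.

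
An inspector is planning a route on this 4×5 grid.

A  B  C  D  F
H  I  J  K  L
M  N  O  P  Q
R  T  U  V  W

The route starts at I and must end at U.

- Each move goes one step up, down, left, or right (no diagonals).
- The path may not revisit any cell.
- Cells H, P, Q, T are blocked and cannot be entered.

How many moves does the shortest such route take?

3

The Manhattan distance from I to U is |2−4| + |2−3| = 3, so at least 3 moves are needed.
A route of 3 moves achieves this: I → N → O → U.
Since 3 matches the lower bound, it is optimal.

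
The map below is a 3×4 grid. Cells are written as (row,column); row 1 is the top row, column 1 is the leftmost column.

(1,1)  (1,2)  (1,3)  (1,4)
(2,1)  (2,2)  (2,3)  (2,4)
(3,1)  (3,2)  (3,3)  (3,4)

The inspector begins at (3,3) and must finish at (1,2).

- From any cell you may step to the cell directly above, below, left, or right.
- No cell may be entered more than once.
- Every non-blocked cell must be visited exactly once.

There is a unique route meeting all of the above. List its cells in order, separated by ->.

(3,3) -> (3,4) -> (2,4) -> (1,4) -> (1,3) -> (2,3) -> (2,2) -> (3,2) -> (3,1) -> (2,1) -> (1,1) -> (1,2)

Need to visit all 12 open cells exactly once, starting at (3,3) and ending at (1,2).
Cell (1,1) has only two open neighbours ((2,1) and (1,2)), so the path must pass straight through it: one of those is the cell it's entered from and the other is where it exits.
Route from (3,3): right 1 to (3,4), up 2 to (1,4), left 1 to (1,3), down 1 to (2,3), left 1 to (2,2), down 1 to (3,2), left 1 to (3,1), up 2 to (1,1), right 1 to (1,2) — 11 moves in all.
Check: all 12 open cells covered.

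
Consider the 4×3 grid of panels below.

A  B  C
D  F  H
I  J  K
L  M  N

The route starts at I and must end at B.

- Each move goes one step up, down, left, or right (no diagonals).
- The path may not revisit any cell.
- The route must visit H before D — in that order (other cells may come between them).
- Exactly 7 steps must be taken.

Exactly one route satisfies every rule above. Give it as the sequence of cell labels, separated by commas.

I, J, K, H, F, D, A, B

The waypoints must appear in the order H, D, with no cell reused.
Route from I: right 2 to K, up 1 to H, left 2 to D, up 1 to A, right 1 to B — 7 moves in all.
Check: order respected (H at step 3, D at step 5); 7 moves as required.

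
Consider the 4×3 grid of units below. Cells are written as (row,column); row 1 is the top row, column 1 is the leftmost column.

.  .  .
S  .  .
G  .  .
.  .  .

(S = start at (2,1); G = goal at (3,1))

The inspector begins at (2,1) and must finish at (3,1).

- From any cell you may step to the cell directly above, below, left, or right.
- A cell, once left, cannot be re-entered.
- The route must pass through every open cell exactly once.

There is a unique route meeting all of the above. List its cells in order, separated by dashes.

(2,1) - (1,1) - (1,2) - (1,3) - (2,3) - (2,2) - (3,2) - (3,3) - (4,3) - (4,2) - (4,1) - (3,1)

Need to visit all 12 open cells exactly once, starting at (2,1) and ending at (3,1).
Cell (4,3) has only two open neighbours ((3,3) and (4,2)), so the path must pass straight through it: one of those is the cell it's entered from and the other is where it exits.
Route from (2,1): up 1 to (1,1), right 2 to (1,3), down 1 to (2,3), left 1 to (2,2), down 1 to (3,2), right 1 to (3,3), down 1 to (4,3), left 2 to (4,1), up 1 to (3,1) — 11 moves in all.
Check: all 12 open cells covered.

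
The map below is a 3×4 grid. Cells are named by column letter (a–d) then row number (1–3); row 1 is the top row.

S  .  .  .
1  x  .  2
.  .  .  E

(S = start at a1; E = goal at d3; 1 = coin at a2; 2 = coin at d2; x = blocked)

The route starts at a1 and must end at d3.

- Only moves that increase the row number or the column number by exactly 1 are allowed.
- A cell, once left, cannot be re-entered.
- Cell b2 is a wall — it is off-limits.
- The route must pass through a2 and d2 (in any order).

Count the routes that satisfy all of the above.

0

A right/down-only route from a1 to d3 makes exactly 2 down-moves and 3 right-moves in some order.
With no other constraints that would be C(5,2) = 10 routes.
A monotone route can only reach the required cells in the order a2, d2, so split there and multiply the segment counts (each segment already excludes blocked cells): a1→a2: 1; a2→d2: 0; d2→d3: 1; product = 0.
No route satisfies every constraint, so the count is 0.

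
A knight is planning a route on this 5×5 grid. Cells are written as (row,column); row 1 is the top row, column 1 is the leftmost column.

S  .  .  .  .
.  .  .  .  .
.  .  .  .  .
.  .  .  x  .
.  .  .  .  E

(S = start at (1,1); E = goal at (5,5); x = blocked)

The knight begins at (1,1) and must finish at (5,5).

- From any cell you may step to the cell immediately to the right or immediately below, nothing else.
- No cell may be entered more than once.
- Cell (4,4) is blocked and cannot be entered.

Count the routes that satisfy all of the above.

A right/down-only route from (1,1) to (5,5) makes exactly 4 down-moves and 4 right-moves in some order.
With no other constraints that would be C(8,4) = 70 routes.
Subtract routes through each blocked cell (inclusion–exclusion for overlaps): − through (4,4): 40 → 30.
That gives 30 routes.

30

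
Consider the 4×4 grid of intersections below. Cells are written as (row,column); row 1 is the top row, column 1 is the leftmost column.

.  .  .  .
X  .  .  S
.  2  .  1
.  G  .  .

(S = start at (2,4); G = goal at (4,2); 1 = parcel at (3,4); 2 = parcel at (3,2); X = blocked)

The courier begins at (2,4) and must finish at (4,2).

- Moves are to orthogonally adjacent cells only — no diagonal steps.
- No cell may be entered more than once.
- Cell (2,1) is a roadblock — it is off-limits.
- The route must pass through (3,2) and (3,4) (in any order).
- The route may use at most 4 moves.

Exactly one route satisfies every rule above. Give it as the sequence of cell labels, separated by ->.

The 4-move cap with required stops at (3,2), (3,4) leaves no slack for detours.
Route from (2,4): down 1 to (3,4), left 2 to (3,2), down 1 to (4,2) — 4 moves in all.
Check: all required cells visited; 4 ≤ 4 moves.

(2,4) -> (3,4) -> (3,3) -> (3,2) -> (4,2)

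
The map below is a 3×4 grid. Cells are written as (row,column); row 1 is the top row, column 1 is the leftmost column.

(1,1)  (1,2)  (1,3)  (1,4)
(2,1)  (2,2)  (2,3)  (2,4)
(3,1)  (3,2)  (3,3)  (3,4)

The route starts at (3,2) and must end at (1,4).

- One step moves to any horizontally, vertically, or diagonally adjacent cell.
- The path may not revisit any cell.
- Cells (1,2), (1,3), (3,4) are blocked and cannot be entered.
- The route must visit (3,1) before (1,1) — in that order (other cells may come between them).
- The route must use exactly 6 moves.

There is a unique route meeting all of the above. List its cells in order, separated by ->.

The waypoints must appear in the order (3,1), (1,1), with no cell reused.
Route from (3,2): left to (3,1), 2× up (reaching (1,1)), down-right to (2,2), right to (2,3), up-right to (1,4) — 6 moves in all.
Check: order respected ((3,1) at step 1, (1,1) at step 3); 6 moves as required.

(3,2) -> (3,1) -> (2,1) -> (1,1) -> (2,2) -> (2,3) -> (1,4)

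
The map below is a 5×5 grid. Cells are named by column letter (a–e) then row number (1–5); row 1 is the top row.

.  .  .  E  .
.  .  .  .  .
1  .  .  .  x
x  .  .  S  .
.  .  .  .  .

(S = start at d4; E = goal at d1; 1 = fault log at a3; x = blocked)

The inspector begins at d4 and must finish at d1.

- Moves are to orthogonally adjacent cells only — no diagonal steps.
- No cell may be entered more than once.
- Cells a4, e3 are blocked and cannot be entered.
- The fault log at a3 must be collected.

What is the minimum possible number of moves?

9

Any route passes through a3 somewhere between d4 and d1. Summing Manhattan distances along the two legs (d4 → a3 → d1) gives a lower bound of 4 + 5 = 9 moves.
A route of 9 moves achieves this: d4 → d3 → c3 → b3 → a3 → a2 → a1 → b1 → c1 → d1.
Since 9 matches the lower bound, it is optimal.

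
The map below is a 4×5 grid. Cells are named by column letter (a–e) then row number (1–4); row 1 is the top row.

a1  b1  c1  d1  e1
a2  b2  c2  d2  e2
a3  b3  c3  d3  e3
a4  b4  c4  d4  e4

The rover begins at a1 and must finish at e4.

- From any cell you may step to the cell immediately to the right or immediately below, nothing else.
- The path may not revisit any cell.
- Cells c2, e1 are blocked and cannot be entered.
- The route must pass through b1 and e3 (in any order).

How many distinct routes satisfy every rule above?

A right/down-only route from a1 to e4 makes exactly 3 down-moves and 4 right-moves in some order.
With no other constraints that would be C(7,3) = 35 routes.
A monotone route can only reach the required cells in the order b1, e3, so split there and multiply the segment counts (each segment already excludes blocked cells): a1→b1: 1; b1→e3: 3; e3→e4: 1; product = 3.
That gives 3 routes.

3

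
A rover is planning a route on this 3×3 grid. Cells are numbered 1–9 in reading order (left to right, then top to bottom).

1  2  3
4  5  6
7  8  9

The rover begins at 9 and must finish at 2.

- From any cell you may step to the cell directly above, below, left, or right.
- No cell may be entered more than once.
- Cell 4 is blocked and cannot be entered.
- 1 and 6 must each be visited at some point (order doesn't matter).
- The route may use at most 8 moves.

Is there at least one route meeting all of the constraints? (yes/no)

no

1 must be visited but has only one open neighbour (2), and it is neither the start nor the goal — the route would have to enter and leave through 2, re-entering it.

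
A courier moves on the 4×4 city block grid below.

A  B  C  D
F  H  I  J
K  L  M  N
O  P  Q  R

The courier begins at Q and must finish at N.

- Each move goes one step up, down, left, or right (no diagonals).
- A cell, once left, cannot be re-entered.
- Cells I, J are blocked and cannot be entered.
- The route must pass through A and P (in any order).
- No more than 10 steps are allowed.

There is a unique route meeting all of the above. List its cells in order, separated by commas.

Any route must reach A and P and still end at N within 10 moves, so the order of the required stops is forced.
Route from Q: 2× left (reaching O), 3× up (reaching A), right to B, 2× down (reaching L), 2× right (reaching N) — 10 moves in all.
Check: all required cells visited; 10 ≤ 10 moves.

Q, P, O, K, F, A, B, H, L, M, N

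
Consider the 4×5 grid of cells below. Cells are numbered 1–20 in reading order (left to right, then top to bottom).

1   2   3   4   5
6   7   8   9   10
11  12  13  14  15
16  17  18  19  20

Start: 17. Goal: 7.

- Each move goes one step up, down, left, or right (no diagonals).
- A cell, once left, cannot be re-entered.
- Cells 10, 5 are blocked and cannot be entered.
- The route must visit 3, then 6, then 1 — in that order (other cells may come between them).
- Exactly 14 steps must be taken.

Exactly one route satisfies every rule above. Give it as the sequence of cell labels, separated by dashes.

The waypoints must appear in the order 3, 6, 1, with no cell reused.
Route from 17: 2× right (reaching 19), 3× up (reaching 4), left to 3, 2× down (reaching 13), 2× left (reaching 11), 2× up (reaching 1), right to 2, down to 7 — 14 moves in all.
Check: order respected (3 at step 6, 6 at step 11, 1 at step 12); 14 moves as required.

17 - 18 - 19 - 14 - 9 - 4 - 3 - 8 - 13 - 12 - 11 - 6 - 1 - 2 - 7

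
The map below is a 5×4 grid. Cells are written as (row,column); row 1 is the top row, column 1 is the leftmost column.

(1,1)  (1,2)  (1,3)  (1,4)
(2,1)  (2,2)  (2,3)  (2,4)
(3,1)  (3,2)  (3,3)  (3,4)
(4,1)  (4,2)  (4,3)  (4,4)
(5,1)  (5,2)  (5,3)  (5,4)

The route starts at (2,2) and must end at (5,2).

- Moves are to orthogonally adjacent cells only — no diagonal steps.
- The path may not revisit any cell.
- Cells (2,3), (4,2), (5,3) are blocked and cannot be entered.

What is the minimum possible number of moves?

The Manhattan distance from (2,2) to (5,2) is |2−5| + |2−2| = 3, so at least 3 moves are needed.
That bound ignores the blocked cells. Measuring each leg by the fewest moves that actually steer around them ((2,2)→(5,2): 5) raises the lower bound to 5.
A route of 5 moves exists: (2,2) → (3,2) → (3,1) → (4,1) → (5,1) → (5,2).
Since 5 matches that lower bound, it is optimal.

5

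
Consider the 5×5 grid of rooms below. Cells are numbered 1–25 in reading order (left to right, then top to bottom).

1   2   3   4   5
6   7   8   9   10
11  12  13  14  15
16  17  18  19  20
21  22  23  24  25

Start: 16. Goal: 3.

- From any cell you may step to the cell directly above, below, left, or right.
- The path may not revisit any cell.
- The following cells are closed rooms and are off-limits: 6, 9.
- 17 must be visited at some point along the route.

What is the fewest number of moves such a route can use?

5

Any route passes through 17 somewhere between 16 and 3. Summing Manhattan distances along the two legs (16 → 17 → 3) gives a lower bound of 1 + 4 = 5 moves.
A route of 5 moves achieves this: 16 → 17 → 12 → 7 → 2 → 3.
Since 5 matches the lower bound, it is optimal.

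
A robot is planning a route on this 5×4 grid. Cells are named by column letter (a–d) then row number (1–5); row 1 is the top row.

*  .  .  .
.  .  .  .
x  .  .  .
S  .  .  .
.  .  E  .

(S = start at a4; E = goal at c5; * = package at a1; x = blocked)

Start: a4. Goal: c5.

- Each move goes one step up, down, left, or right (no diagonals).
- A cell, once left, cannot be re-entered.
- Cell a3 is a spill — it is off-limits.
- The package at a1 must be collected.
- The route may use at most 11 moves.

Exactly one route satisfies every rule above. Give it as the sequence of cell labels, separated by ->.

Any route must reach a1 and still end at c5 within 11 moves, so the order of the required stops is forced.
Route from a4: right 1 to b4, up 2 to b2, left 1 to a2, up 1 to a1, right 2 to c1, down 4 to c5 — 11 moves in all.
Check: all required cells visited; 11 ≤ 11 moves.

a4 -> b4 -> b3 -> b2 -> a2 -> a1 -> b1 -> c1 -> c2 -> c3 -> c4 -> c5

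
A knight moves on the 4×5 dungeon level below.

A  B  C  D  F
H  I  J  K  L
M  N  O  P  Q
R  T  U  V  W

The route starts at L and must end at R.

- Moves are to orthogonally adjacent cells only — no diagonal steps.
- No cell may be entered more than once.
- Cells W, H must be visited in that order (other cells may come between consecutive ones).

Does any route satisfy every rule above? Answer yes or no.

yes

One route that works: L → Q → W → V → P → K → J → I → H → M → R.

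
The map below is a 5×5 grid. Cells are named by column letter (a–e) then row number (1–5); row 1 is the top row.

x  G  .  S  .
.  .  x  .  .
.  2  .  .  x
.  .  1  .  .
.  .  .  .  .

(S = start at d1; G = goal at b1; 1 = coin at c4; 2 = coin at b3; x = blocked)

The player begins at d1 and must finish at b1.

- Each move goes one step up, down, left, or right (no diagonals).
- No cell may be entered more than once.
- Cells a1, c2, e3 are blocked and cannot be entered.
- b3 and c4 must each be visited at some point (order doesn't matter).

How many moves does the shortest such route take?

Any route passes through b3 and c4 in some order between d1 and b1. Summing Manhattan distances along each leg and taking the cheapest ordering (d1 → c4 → b3 → b1) gives a lower bound of 4 + 2 + 2 = 8 moves.
A route of 8 moves achieves this: d1 → d2 → d3 → d4 → c4 → c3 → b3 → b2 → b1.
Since 8 matches the lower bound, it is optimal.

8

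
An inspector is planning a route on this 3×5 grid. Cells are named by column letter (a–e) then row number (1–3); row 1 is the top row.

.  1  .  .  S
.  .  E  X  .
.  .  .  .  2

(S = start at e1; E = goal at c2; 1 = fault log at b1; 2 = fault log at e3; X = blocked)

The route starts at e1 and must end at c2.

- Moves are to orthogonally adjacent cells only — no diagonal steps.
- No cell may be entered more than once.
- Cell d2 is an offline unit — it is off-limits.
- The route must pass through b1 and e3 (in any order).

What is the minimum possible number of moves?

9

Any route passes through b1 and e3 in some order between e1 and c2. Summing Manhattan distances along each leg and taking the cheapest ordering (e1 → e3 → b1 → c2) gives a lower bound of 2 + 5 + 2 = 9 moves.
A route of 9 moves achieves this: e1 → e2 → e3 → d3 → c3 → b3 → b2 → b1 → c1 → c2.
Since 9 matches the lower bound, it is optimal.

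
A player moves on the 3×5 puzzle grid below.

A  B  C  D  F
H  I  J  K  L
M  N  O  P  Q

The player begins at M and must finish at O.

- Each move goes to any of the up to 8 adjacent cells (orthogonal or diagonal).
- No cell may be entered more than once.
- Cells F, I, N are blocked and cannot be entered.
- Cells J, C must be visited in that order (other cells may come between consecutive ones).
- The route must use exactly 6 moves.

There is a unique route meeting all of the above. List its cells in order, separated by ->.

The waypoints must appear in the order J, C, with no cell reused.
Route from M: up 1 to H, up-right 1 to B, down-right 1 to J, up 1 to C, down-right 1 to K, down-left 1 to O — 6 moves in all.
Check: order respected (J at step 3, C at step 4); 6 moves as required.

M -> H -> B -> J -> C -> K -> O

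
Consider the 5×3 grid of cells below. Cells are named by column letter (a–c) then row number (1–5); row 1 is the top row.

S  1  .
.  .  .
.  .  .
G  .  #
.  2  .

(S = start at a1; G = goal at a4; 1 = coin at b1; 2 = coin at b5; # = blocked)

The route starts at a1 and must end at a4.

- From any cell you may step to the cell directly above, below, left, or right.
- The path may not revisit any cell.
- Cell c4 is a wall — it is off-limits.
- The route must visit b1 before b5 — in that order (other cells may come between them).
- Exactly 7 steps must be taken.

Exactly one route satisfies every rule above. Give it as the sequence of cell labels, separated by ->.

a1 -> b1 -> b2 -> b3 -> b4 -> b5 -> a5 -> a4

The waypoints must appear in the order b1, b5, with no cell reused.
Route from a1: right to b1, 4× down (reaching b5), left to a5, up to a4 — 7 moves in all.
Check: order respected (1 at step 1, 2 at step 5); 7 moves as required.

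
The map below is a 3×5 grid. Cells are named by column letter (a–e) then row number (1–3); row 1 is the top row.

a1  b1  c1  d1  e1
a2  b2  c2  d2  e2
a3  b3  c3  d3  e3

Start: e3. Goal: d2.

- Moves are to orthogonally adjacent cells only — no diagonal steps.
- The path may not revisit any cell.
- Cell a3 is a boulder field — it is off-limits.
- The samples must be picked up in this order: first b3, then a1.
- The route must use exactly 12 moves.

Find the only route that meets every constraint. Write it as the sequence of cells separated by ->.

The waypoints must appear in the order b3, a1, with no cell reused.
Route from e3: 3× left (reaching b3), up to b2, left to a2, up to a1, 4× right (reaching e1), down to e2, left to d2 — 12 moves in all.
Check: order respected (b3 at step 3, a1 at step 6); 12 moves as required.

e3 -> d3 -> c3 -> b3 -> b2 -> a2 -> a1 -> b1 -> c1 -> d1 -> e1 -> e2 -> d2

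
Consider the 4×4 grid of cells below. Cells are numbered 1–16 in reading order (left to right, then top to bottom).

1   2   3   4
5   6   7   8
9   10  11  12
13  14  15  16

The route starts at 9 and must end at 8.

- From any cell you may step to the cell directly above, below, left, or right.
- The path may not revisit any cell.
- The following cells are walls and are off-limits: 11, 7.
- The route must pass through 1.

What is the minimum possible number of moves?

6

Any route passes through 1 somewhere between 9 and 8. Summing Manhattan distances along the two legs (9 → 1 → 8) gives a lower bound of 2 + 4 = 6 moves.
A route of 6 moves achieves this: 9 → 5 → 1 → 2 → 3 → 4 → 8.
Since 6 matches the lower bound, it is optimal.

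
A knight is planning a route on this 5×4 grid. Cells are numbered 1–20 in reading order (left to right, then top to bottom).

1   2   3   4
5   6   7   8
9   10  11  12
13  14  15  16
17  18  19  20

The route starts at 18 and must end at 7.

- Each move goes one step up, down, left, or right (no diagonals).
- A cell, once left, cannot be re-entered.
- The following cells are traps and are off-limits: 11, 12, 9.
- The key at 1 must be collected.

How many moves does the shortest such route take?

Any route passes through 1 somewhere between 18 and 7. Summing Manhattan distances along the two legs (18 → 1 → 7) gives a lower bound of 5 + 3 = 8 moves.
A route of 8 moves achieves this: 18 → 14 → 10 → 6 → 5 → 1 → 2 → 3 → 7.
Since 8 matches the lower bound, it is optimal.

8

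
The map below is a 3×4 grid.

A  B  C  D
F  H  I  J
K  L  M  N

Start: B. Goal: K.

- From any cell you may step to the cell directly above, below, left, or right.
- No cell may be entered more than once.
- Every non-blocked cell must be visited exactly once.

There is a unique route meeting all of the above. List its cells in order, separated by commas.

Need to visit all 12 open cells exactly once, starting at B and ending at K.
Cell N has only two open neighbours (J and M), so the path must pass straight through it: one of those is the cell it's entered from and the other is where it exits.
Route from B: left to A, down to F, 2× right (reaching I), up to C, right to D, 2× down (reaching N), 3× left (reaching K) — 11 moves in all.
Check: all 12 open cells covered.

B, A, F, H, I, C, D, J, N, M, L, K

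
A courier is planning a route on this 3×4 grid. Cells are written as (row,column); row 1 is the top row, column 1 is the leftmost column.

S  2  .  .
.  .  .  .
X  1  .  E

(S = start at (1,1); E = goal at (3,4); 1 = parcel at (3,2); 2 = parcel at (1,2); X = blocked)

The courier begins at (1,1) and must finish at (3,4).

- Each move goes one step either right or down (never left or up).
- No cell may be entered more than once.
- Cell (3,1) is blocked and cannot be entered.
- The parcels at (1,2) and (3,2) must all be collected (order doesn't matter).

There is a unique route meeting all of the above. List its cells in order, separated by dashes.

Moves only go right or down, so the column and row indices never decrease.
Route from (1,1): right 1 to (1,2), down 2 to (3,2), right 2 to (3,4) — 5 moves in all.
Check: all required cells visited.

(1,1) - (1,2) - (2,2) - (3,2) - (3,3) - (3,4)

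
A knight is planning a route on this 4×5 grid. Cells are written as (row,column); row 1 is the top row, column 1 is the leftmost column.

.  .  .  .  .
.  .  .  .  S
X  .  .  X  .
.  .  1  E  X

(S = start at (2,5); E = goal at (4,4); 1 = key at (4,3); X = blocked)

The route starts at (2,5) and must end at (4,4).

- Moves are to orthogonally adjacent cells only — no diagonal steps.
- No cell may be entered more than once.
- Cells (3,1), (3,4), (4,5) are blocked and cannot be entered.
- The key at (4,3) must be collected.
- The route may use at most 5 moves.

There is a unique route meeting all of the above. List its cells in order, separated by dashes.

Any route must reach (4,3) and still end at (4,4) within 5 moves, so the order of the required stops is forced.
Route from (2,5): 2× left (reaching (2,3)), 2× down (reaching (4,3)), right to (4,4) — 5 moves in all.
Check: all required cells visited; 5 ≤ 5 moves.

(2,5) - (2,4) - (2,3) - (3,3) - (4,3) - (4,4)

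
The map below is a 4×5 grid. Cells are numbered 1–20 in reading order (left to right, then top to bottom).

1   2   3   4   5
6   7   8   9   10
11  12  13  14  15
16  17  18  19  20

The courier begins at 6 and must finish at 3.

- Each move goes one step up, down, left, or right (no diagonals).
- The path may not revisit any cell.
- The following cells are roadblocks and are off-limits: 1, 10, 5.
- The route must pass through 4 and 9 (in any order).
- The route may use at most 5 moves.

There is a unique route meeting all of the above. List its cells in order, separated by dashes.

The 5-move cap with required stops at 4, 9 leaves no slack for detours.
Route from 6: right 3 to 9, up 1 to 4, left 1 to 3 — 5 moves in all.
Check: all required cells visited; 5 ≤ 5 moves.

6 - 7 - 8 - 9 - 4 - 3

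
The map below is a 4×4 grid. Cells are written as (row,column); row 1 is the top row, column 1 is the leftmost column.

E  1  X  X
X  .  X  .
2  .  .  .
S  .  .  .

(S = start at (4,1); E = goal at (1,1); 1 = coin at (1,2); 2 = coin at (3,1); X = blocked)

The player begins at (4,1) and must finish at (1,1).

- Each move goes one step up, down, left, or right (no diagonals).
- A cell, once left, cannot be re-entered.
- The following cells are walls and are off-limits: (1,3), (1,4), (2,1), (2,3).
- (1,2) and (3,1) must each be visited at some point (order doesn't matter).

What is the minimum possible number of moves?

Any route passes through (1,2) and (3,1) in some order between (4,1) and (1,1). Summing Manhattan distances along each leg and taking the cheapest ordering ((4,1) → (3,1) → (1,2) → (1,1)) gives a lower bound of 1 + 3 + 1 = 5 moves.
A route of 5 moves achieves this: (4,1) → (3,1) → (3,2) → (2,2) → (1,2) → (1,1).
Since 5 matches the lower bound, it is optimal.

5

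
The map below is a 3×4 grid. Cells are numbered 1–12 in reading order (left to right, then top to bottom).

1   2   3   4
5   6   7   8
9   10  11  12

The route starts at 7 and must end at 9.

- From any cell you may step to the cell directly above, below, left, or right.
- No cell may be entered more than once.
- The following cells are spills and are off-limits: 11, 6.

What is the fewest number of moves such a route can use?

5

The Manhattan distance from 7 to 9 is |2−3| + |3−1| = 3, so at least 3 moves are needed.
That bound ignores the blocked cells. Measuring each leg by the fewest moves that actually steer around them (7→9: 5) raises the lower bound to 5.
A route of 5 moves exists: 7 → 3 → 2 → 1 → 5 → 9.
Since 5 matches that lower bound, it is optimal.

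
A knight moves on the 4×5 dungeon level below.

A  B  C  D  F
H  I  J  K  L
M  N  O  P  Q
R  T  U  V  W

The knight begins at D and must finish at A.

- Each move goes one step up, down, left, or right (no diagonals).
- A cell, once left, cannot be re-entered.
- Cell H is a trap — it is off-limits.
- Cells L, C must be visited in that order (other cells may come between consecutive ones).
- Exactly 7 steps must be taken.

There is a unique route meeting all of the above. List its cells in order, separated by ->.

D -> F -> L -> K -> J -> C -> B -> A

The waypoints must appear in the order L, C, with no cell reused.
Route from D: right to F, down to L, 2× left (reaching J), up to C, 2× left (reaching A) — 7 moves in all.
Check: order respected (L at step 2, C at step 5); 7 moves as required.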